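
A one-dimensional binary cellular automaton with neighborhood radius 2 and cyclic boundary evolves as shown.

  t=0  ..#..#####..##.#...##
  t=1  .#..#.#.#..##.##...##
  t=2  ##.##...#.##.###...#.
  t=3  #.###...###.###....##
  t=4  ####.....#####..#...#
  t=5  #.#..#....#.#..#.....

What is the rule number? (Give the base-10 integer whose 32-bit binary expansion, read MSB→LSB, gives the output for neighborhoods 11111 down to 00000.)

1826478176

  [31] ##### => .  t=0,i=7
  [30] ####. => #  t=0,i=8
  [29] ###.# => #  t=3,i=0
  [28] ###.. => .  t=0,i=9
  [27] ##.## => #  t=1,i=13
  [26] ##.#. => #  t=0,i=14
  [25] ##..# => .  t=0,i=0
  [24] ##... => .  t=1,i=16
  [23] #.### => #  t=2,i=13
  [22] #.##. => #  t=1,i=14
  [21] #.#.# => .  t=1,i=6
  [20] #.#.. => #  t=0,i=15
  [19] #..## => #  t=0,i=4
  [18] #..#. => #  t=0,i=1
  [17] #...# => .  t=0,i=17
  [16] #.... => #  t=3,i=16
  [15] .#### => #  t=0,i=6
  [14] .###. => #  t=2,i=14
  [13] .##.# => .  t=0,i=13
  [12] .##.. => #  t=0,i=20
  [11] .#.## => #  t=2,i=9
  [10] .#.#. => .  t=1,i=5
  [9] .#..# => .  t=0,i=3
  [8] .#... => .  t=0,i=16
  [7] ..### => .  t=0,i=5
  [6] ..##. => #  t=0,i=12
  [5] ..#.# => #  t=1,i=4
  [4] ..#.. => .  t=0,i=2
  [3] ...## => .  t=0,i=18
  [2] ...#. => .  t=2,i=7
  [1] ....# => .  t=3,i=17
  [0] ..... => .  t=4,i=6
  bits 01101100110111011101100001100000 = 1826478176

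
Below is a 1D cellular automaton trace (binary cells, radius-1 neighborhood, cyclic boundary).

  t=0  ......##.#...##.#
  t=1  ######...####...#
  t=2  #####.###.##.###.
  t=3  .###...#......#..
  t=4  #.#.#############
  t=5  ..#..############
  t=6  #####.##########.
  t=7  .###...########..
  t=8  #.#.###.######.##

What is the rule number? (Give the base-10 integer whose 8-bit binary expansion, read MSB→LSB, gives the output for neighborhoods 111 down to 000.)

  nb ###: next=#  (t=1,i=0, bit7=1)
  nb ##.: next=.  (t=0,i=7, bit6=0)
  nb #.#: next=.  (t=0,i=8, bit5=0)
  nb #..: next=#  (t=0,i=0, bit4=1)
  nb .##: next=.  (t=0,i=6, bit3=0)
  nb .#.: next=#  (t=0,i=9, bit2=1)
  nb ..#: next=#  (t=0,i=5, bit1=1)
  nb ...: next=#  (t=0,i=1, bit0=1)
  bits 10010111 = 151

151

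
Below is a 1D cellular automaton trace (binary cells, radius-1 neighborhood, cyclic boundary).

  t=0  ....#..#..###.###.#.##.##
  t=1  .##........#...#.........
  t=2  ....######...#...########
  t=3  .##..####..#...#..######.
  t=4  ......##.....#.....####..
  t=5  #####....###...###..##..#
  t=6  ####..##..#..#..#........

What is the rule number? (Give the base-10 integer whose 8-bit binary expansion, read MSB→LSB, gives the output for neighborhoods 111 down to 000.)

  nb ###: next=#  (t=0,i=11, bit7=1)
  nb ##.: next=.  (t=0,i=12, bit6=0)
  nb #.#: next=.  (t=0,i=13, bit5=0)
  nb #..: next=.  (t=0,i=0, bit4=0)
  nb .##: next=.  (t=0,i=10, bit3=0)
  nb .#.: next=.  (t=0,i=4, bit2=0)
  nb ..#: next=.  (t=0,i=3, bit1=0)
  nb ...: next=#  (t=0,i=1, bit0=1)
  bits 10000001 = 129

129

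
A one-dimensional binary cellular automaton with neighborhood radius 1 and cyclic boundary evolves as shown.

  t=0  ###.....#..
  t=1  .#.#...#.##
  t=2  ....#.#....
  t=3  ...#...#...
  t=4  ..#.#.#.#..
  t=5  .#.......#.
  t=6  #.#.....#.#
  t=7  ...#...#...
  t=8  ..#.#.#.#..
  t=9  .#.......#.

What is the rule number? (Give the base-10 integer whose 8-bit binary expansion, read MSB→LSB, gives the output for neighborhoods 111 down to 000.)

  ### -> #   bit 7 = 1  t=0,i=1
  ##. -> .   bit 6 = 0  t=0,i=2
  #.# -> .   bit 5 = 0  t=1,i=0
  #.. -> #   bit 4 = 1  t=0,i=3
  .## -> .   bit 3 = 0  t=0,i=0
  .#. -> .   bit 2 = 0  t=0,i=8
  ..# -> #   bit 1 = 1  t=0,i=7
  ... -> .   bit 0 = 0  t=0,i=4
  bits 10010010 = 146

146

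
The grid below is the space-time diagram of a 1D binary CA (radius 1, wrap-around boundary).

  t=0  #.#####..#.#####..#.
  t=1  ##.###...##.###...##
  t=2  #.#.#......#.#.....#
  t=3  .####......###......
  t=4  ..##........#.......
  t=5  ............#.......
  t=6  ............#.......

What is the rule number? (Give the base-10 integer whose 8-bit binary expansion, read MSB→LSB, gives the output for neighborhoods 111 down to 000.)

  ### -> #   bit 7 = 1  t=0,i=3
  ##. -> .   bit 6 = 0  t=0,i=6
  #.# -> #   bit 5 = 1  t=0,i=1
  #.. -> .   bit 4 = 0  t=0,i=7
  .## -> .   bit 3 = 0  t=0,i=2
  .#. -> #   bit 2 = 1  t=0,i=0
  ..# -> .   bit 1 = 0  t=0,i=8
  ... -> .   bit 0 = 0  t=1,i=7
  bits 10100100 = 164

164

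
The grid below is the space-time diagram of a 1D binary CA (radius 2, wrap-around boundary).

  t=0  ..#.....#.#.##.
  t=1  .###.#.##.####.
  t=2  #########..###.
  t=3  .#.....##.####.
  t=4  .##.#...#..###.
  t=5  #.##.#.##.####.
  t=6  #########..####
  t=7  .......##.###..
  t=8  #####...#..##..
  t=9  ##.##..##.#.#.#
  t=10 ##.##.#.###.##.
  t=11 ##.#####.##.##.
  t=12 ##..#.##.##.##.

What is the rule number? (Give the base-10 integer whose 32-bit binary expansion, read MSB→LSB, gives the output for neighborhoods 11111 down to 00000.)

1953036725

  ##### -> .   bit 31 = 0  t=2,i=2
  ####. -> #   bit 30 = 1  t=1,i=12
  ###.# -> #   bit 29 = 1  t=1,i=3
  ###.. -> #   bit 28 = 1  t=1,i=13
  ##.## -> .   bit 27 = 0  t=1,i=9
  ##.#. -> #   bit 26 = 1  t=1,i=4
  ##..# -> .   bit 25 = 0  t=1,i=14
  ##... -> .   bit 24 = 0  t=0,i=14
  #.### -> .   bit 23 = 0  t=1,i=10
  #.##. -> #   bit 22 = 1  t=0,i=12
  #.#.# -> #   bit 21 = 1  t=0,i=10
  #.#.. -> .   bit 20 = 0  t=4,i=4
  #..## -> #   bit 19 = 1  t=1,i=0
  #..#. -> .   bit 18 = 0  t=3,i=0
  #...# -> .   bit 17 = 0  t=0,i=0
  #.... -> .   bit 16 = 0  t=0,i=4
  .#### -> #   bit 15 = 1  t=1,i=11
  .###. -> #   bit 14 = 1  t=1,i=2
  .##.# -> #   bit 13 = 1  t=1,i=8
  .##.. -> #   bit 12 = 1  t=0,i=13
  .#.## -> #   bit 11 = 1  t=0,i=11
  .#.#. -> .   bit 10 = 0  t=0,i=9
  .#..# -> .   bit 9 = 0  t=4,i=9
  .#... -> #   bit 8 = 1  t=0,i=3
  ..### -> #   bit 7 = 1  t=1,i=1
  ..##. -> .   bit 6 = 0  t=3,i=7
  ..#.# -> #   bit 5 = 1  t=0,i=8
  ..#.. -> #   bit 4 = 1  t=0,i=2
  ...## -> .   bit 3 = 0  t=3,i=6
  ...#. -> #   bit 2 = 1  t=0,i=1
  ....# -> .   bit 1 = 0  t=0,i=6
  ..... -> #   bit 0 = 1  t=0,i=5
  bits 01110100011010001111100110110101 = 1953036725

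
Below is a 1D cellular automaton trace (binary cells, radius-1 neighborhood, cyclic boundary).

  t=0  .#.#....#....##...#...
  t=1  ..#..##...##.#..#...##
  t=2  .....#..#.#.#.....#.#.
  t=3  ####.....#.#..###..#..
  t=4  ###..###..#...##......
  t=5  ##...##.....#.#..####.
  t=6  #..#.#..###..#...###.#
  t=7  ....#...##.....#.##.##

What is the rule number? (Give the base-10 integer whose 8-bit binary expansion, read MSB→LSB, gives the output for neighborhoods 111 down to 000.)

  ### -> #   bit 7 = 1  t=3,i=1
  ##. -> .   bit 6 = 0  t=0,i=14
  #.# -> #   bit 5 = 1  t=0,i=2
  #.. -> .   bit 4 = 0  t=0,i=4
  .## -> #   bit 3 = 1  t=0,i=13
  .#. -> .   bit 2 = 0  t=0,i=1
  ..# -> .   bit 1 = 0  t=0,i=0
  ... -> #   bit 0 = 1  t=0,i=5
  bits 10101001 = 169

169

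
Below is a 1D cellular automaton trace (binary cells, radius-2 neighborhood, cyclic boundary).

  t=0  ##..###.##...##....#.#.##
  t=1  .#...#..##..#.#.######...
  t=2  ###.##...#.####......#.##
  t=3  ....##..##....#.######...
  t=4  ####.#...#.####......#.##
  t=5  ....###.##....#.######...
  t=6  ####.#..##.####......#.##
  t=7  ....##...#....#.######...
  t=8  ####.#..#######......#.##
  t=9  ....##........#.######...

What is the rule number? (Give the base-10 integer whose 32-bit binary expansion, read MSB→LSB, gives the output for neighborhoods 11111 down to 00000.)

343242047

  nb #####: next=.  (t=1,i=18, bit31=0)
  nb ####.: next=.  (t=0,i=0, bit30=0)
  nb ###.#: next=.  (t=0,i=6, bit29=0)
  nb ###..: next=#  (t=0,i=1, bit28=1)
  nb ##.##: next=.  (t=0,i=7, bit27=0)
  nb ##.#.: next=#  (t=4,i=4, bit26=1)
  nb ##..#: next=.  (t=0,i=2, bit25=0)
  nb ##...: next=.  (t=0,i=10, bit24=0)
  nb #.###: next=.  (t=0,i=23, bit23=0)
  nb #.##.: next=#  (t=0,i=8, bit22=1)
  nb #.#.#: next=#  (t=0,i=21, bit21=1)
  nb #.#..: next=#  (t=4,i=5, bit20=1)
  nb #..##: next=.  (t=0,i=3, bit19=0)
  nb #..#.: next=#  (t=1,i=11, bit18=1)
  nb #...#: next=.  (t=0,i=11, bit17=0)
  nb #....: next=#  (t=0,i=16, bit16=1)
  nb .####: next=.  (t=0,i=24, bit15=0)
  nb .###.: next=#  (t=0,i=5, bit14=1)
  nb .##.#: next=#  (t=6,i=9, bit13=1)
  nb .##..: next=#  (t=0,i=9, bit12=1)
  nb .#.##: next=.  (t=0,i=22, bit11=0)
  nb .#.#.: next=#  (t=0,i=20, bit10=1)
  nb .#..#: next=.  (t=1,i=6, bit9=0)
  nb .#...: next=#  (t=1,i=2, bit8=1)
  nb ..###: next=.  (t=0,i=4, bit7=0)
  nb ..##.: next=.  (t=0,i=13, bit6=0)
  nb ..#.#: next=#  (t=0,i=19, bit5=1)
  nb ..#..: next=#  (t=1,i=1, bit4=1)
  nb ...##: next=#  (t=0,i=12, bit3=1)
  nb ...#.: next=#  (t=0,i=18, bit2=1)
  nb ....#: next=#  (t=0,i=17, bit1=1)
  nb .....: next=#  (t=2,i=17, bit0=1)
  bits 00010100011101010111010100111111 = 343242047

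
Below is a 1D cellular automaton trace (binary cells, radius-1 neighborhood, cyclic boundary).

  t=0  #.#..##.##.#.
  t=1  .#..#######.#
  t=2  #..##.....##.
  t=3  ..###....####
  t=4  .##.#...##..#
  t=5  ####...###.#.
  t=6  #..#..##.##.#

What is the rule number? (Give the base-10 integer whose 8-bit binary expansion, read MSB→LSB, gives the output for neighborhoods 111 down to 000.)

  [7] ### => .  t=1,i=5
  [6] ##. => #  t=0,i=6
  [5] #.# => #  t=0,i=1
  [4] #.. => .  t=0,i=3
  [3] .## => #  t=0,i=5
  [2] .#. => .  t=0,i=0
  [1] ..# => #  t=0,i=4
  [0] ... => .  t=2,i=6
  bits 01101010 = 106

106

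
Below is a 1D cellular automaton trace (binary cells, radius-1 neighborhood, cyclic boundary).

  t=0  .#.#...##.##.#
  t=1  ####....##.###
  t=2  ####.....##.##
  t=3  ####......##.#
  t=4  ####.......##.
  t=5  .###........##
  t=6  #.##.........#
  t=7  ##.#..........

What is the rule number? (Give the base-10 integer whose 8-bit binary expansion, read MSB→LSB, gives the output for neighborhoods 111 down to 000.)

228

  nb ###: next=#  (t=1,i=0, bit7=1)
  nb ##.: next=#  (t=0,i=8, bit6=1)
  nb #.#: next=#  (t=0,i=0, bit5=1)
  nb #..: next=.  (t=0,i=4, bit4=0)
  nb .##: next=.  (t=0,i=7, bit3=0)
  nb .#.: next=#  (t=0,i=1, bit2=1)
  nb ..#: next=.  (t=0,i=6, bit1=0)
  nb ...: next=.  (t=0,i=5, bit0=0)
  bits 11100100 = 228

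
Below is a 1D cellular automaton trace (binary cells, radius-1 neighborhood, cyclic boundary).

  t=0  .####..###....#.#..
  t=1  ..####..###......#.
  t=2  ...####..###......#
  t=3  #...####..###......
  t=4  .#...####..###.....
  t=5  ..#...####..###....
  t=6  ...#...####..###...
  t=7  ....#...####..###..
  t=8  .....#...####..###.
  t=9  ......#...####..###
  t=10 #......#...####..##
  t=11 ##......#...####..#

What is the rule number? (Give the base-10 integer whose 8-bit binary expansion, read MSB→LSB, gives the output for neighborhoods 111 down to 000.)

  ### -> #   bit 7 = 1  t=0,i=2
  ##. -> #   bit 6 = 1  t=0,i=4
  #.# -> .   bit 5 = 0  t=0,i=15
  #.. -> #   bit 4 = 1  t=0,i=5
  .## -> .   bit 3 = 0  t=0,i=1
  .#. -> .   bit 2 = 0  t=0,i=14
  ..# -> .   bit 1 = 0  t=0,i=0
  ... -> .   bit 0 = 0  t=0,i=11
  bits 11010000 = 208

208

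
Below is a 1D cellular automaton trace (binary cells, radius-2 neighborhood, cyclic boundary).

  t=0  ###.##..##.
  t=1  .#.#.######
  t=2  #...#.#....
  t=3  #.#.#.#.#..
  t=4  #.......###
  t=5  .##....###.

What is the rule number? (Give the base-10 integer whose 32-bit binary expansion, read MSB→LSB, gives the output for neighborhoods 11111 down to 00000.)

253754104

  #####|.  b31=0 t=1,i=7
  ####.|.  b30=0 t=1,i=9
  ###.#|.  b29=0 t=0,i=2
  ###..|.  b28=0 t=4,i=0
  ##.##|#  b27=1 t=0,i=3
  ##.#.|#  b26=1 t=1,i=0
  ##..#|#  b25=1 t=0,i=6
  ##...|#  b24=1 t=4,i=1
  #.###|.  b23=0 t=0,i=0
  #.##.|.  b22=0 t=0,i=4
  #.#.#|.  b21=0 t=1,i=1
  #.#..|#  b20=1 t=2,i=6
  #..##|#  b19=1 t=0,i=7
  #..#.|#  b18=1 t=3,i=10
  #...#|#  b17=1 t=2,i=2
  #....|#  b16=1 t=2,i=8
  .####|#  b15=1 t=1,i=6
  .###.|#  b14=1 t=0,i=1
  .##.#|#  b13=1 t=0,i=9
  .##..|#  b12=1 t=0,i=5
  .#.##|#  b11=1 t=1,i=4
  .#.#.|.  b10=0 t=1,i=2
  .#..#|#  b9=1 t=3,i=9
  .#...|.  b8=0 t=2,i=1
  ..###|#  b7=1 t=4,i=8
  ..##.|#  b6=1 t=0,i=8
  ..#.#|#  b5=1 t=2,i=4
  ..#..|#  b4=1 t=2,i=0
  ...##|#  b3=1 t=4,i=7
  ...#.|.  b2=0 t=2,i=3
  ....#|.  b1=0 t=2,i=9
  .....|.  b0=0 t=4,i=3
  bits 00001111000111111111101011111000 = 253754104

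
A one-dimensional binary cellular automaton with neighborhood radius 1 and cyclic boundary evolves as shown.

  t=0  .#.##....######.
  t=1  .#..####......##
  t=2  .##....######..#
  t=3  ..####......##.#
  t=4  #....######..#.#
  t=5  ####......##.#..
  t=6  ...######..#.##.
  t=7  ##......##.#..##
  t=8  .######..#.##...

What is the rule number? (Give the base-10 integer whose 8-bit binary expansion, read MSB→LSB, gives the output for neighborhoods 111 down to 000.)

  nb ###: next=.  (t=0,i=10, bit7=0)
  nb ##.: next=#  (t=0,i=4, bit6=1)
  nb #.#: next=.  (t=0,i=2, bit5=0)
  nb #..: next=#  (t=0,i=5, bit4=1)
  nb .##: next=.  (t=0,i=3, bit3=0)
  nb .#.: next=#  (t=0,i=1, bit2=1)
  nb ..#: next=.  (t=0,i=0, bit1=0)
  nb ...: next=#  (t=0,i=6, bit0=1)
  bits 01010101 = 85

85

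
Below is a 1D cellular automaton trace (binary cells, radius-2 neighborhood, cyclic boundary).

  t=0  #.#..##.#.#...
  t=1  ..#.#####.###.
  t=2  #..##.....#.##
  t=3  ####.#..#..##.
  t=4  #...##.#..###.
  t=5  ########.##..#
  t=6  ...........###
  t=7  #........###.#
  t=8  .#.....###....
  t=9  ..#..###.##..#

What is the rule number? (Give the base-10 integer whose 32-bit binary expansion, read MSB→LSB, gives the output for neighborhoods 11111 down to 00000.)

  nb #####: next=.  (t=1,i=6, bit31=0)
  nb ####.: next=.  (t=1,i=7, bit30=0)
  nb ###.#: next=.  (t=1,i=8, bit29=0)
  nb ###..: next=#  (t=1,i=12, bit28=1)
  nb ##.##: next=.  (t=1,i=9, bit27=0)
  nb ##.#.: next=#  (t=0,i=7, bit26=1)
  nb ##..#: next=#  (t=2,i=1, bit25=1)
  nb ##...: next=#  (t=1,i=13, bit24=1)
  nb #.###: next=#  (t=1,i=4, bit23=1)
  nb #.##.: next=.  (t=5,i=9, bit22=0)
  nb #.#.#: next=#  (t=0,i=8, bit21=1)
  nb #.#..: next=#  (t=0,i=2, bit20=1)
  nb #..##: next=#  (t=0,i=4, bit19=1)
  nb #..#.: next=#  (t=3,i=7, bit18=1)
  nb #...#: next=#  (t=0,i=12, bit17=1)
  nb #....: next=.  (t=2,i=6, bit16=0)
  nb .####: next=.  (t=1,i=5, bit15=0)
  nb .###.: next=.  (t=1,i=11, bit14=0)
  nb .##.#: next=#  (t=0,i=6, bit13=1)
  nb .##..: next=.  (t=2,i=4, bit12=0)
  nb .#.##: next=#  (t=1,i=3, bit11=1)
  nb .#.#.: next=.  (t=0,i=1, bit10=0)
  nb .#..#: next=.  (t=0,i=3, bit9=0)
  nb .#...: next=#  (t=0,i=11, bit8=1)
  nb ..###: next=#  (t=4,i=10, bit7=1)
  nb ..##.: next=#  (t=0,i=5, bit6=1)
  nb ..#.#: next=.  (t=0,i=0, bit5=0)
  nb ..#..: next=.  (t=3,i=8, bit4=0)
  nb ...##: next=#  (t=4,i=3, bit3=1)
  nb ...#.: next=.  (t=0,i=13, bit2=0)
  nb ....#: next=#  (t=2,i=8, bit1=1)
  nb .....: next=.  (t=2,i=7, bit0=0)
  bits 00010111101111100010100111001010 = 398338506

398338506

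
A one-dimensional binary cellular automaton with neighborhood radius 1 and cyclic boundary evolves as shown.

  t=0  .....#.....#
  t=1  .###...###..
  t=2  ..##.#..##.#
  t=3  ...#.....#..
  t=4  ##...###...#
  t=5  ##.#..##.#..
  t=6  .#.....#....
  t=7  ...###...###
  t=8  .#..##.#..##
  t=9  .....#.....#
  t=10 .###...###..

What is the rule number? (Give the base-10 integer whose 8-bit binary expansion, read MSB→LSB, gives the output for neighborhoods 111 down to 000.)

  nb ###: next=#  (t=1,i=2, bit7=1)
  nb ##.: next=#  (t=1,i=3, bit6=1)
  nb #.#: next=.  (t=2,i=4, bit5=0)
  nb #..: next=.  (t=0,i=0, bit4=0)
  nb .##: next=.  (t=1,i=1, bit3=0)
  nb .#.: next=.  (t=0,i=5, bit2=0)
  nb ..#: next=.  (t=0,i=4, bit1=0)
  nb ...: next=#  (t=0,i=1, bit0=1)
  bits 11000001 = 193

193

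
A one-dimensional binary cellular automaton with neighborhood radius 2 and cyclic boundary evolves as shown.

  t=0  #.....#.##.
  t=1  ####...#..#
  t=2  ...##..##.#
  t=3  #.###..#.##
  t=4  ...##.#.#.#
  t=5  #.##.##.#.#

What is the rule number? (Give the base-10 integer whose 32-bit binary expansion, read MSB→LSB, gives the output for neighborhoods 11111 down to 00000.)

355818457

  ##### -> .   bit 31 = 0  t=1,i=1
  ####. -> .   bit 30 = 0  t=1,i=2
  ###.# -> .   bit 29 = 0  t=3,i=0
  ###.. -> #   bit 28 = 1  t=1,i=3
  ##.## -> .   bit 27 = 0  t=3,i=1
  ##.#. -> #   bit 26 = 1  t=0,i=10
  ##..# -> .   bit 25 = 0  t=2,i=5
  ##... -> #   bit 24 = 1  t=1,i=4
  #.### -> .   bit 23 = 0  t=3,i=2
  #.##. -> .   bit 22 = 0  t=0,i=8
  #.#.# -> #   bit 21 = 1  t=4,i=6
  #.#.. -> #   bit 20 = 1  t=0,i=0
  #..## -> .   bit 19 = 0  t=1,i=9
  #..#. -> #   bit 18 = 1  t=3,i=6
  #...# -> .   bit 17 = 0  t=1,i=5
  #.... -> #   bit 16 = 1  t=0,i=2
  .#### -> .   bit 15 = 0  t=1,i=0
  .###. -> #   bit 14 = 1  t=3,i=3
  .##.# -> .   bit 13 = 0  t=0,i=9
  .##.. -> #   bit 12 = 1  t=2,i=4
  .#.## -> #   bit 11 = 1  t=0,i=7
  .#.#. -> .   bit 10 = 0  t=4,i=7
  .#..# -> #   bit 9 = 1  t=1,i=8
  .#... -> #   bit 8 = 1  t=0,i=1
  ..### -> #   bit 7 = 1  t=1,i=10
  ..##. -> #   bit 6 = 1  t=2,i=3
  ..#.# -> .   bit 5 = 0  t=0,i=6
  ..#.. -> #   bit 4 = 1  t=1,i=7
  ...## -> #   bit 3 = 1  t=2,i=2
  ...#. -> .   bit 2 = 0  t=0,i=5
  ....# -> .   bit 1 = 0  t=0,i=4
  ..... -> #   bit 0 = 1  t=0,i=3
  bits 00010101001101010101101111011001 = 355818457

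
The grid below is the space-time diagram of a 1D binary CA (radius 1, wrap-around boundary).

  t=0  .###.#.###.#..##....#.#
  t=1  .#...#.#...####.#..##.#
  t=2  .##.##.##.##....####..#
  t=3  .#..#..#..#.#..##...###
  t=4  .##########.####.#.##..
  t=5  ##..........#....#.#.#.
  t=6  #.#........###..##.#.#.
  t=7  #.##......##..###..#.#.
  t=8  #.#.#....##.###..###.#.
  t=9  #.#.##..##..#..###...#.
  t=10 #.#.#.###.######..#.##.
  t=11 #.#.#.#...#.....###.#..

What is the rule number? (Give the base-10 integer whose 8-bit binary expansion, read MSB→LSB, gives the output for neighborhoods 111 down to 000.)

30

  nb ###: next=.  (t=0,i=2, bit7=0)
  nb ##.: next=.  (t=0,i=3, bit6=0)
  nb #.#: next=.  (t=0,i=0, bit5=0)
  nb #..: next=#  (t=0,i=12, bit4=1)
  nb .##: next=#  (t=0,i=1, bit3=1)
  nb .#.: next=#  (t=0,i=5, bit2=1)
  nb ..#: next=#  (t=0,i=13, bit1=1)
  nb ...: next=.  (t=0,i=17, bit0=0)
  bits 00011110 = 30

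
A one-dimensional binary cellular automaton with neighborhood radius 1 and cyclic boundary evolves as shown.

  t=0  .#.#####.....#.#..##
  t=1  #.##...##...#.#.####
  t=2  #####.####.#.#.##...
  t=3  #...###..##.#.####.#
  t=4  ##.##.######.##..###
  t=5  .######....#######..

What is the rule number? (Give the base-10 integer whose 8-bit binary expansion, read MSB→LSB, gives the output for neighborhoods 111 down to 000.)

  ###|.  b7=0 t=0,i=4
  ##.|#  b6=1 t=0,i=7
  #.#|#  b5=1 t=0,i=0
  #..|#  b4=1 t=0,i=8
  .##|#  b3=1 t=0,i=3
  .#.|.  b2=0 t=0,i=1
  ..#|#  b1=1 t=0,i=12
  ...|.  b0=0 t=0,i=9
  bits 01111010 = 122

122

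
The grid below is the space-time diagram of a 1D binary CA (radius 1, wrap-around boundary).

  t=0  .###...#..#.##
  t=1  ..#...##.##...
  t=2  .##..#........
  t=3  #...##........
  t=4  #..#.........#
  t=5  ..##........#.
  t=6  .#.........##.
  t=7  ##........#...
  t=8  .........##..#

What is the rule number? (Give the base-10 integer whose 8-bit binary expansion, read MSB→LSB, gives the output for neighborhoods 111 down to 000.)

134

  nb ###: next=#  (t=0,i=2, bit7=1)
  nb ##.: next=.  (t=0,i=3, bit6=0)
  nb #.#: next=.  (t=0,i=0, bit5=0)
  nb #..: next=.  (t=0,i=4, bit4=0)
  nb .##: next=.  (t=0,i=1, bit3=0)
  nb .#.: next=#  (t=0,i=7, bit2=1)
  nb ..#: next=#  (t=0,i=6, bit1=1)
  nb ...: next=.  (t=0,i=5, bit0=0)
  bits 10000110 = 134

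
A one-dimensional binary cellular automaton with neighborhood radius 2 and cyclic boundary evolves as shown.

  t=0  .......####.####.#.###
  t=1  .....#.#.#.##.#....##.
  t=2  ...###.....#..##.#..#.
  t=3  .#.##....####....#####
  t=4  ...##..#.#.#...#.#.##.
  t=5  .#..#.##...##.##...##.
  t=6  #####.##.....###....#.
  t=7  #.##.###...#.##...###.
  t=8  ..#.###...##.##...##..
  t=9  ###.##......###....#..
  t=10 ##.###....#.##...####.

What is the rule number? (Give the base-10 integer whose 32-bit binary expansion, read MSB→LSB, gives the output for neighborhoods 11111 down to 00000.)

3369358262

  nb #####: next=#  (t=3,i=19, bit31=1)
  nb ####.: next=#  (t=0,i=9, bit30=1)
  nb ###.#: next=.  (t=0,i=10, bit29=0)
  nb ###..: next=.  (t=0,i=21, bit28=0)
  nb ##.##: next=#  (t=0,i=11, bit27=1)
  nb ##.#.: next=.  (t=0,i=16, bit26=0)
  nb ##..#: next=.  (t=4,i=5, bit25=0)
  nb ##...: next=.  (t=0,i=0, bit24=0)
  nb #.###: next=#  (t=0,i=12, bit23=1)
  nb #.##.: next=#  (t=1,i=11, bit22=1)
  nb #.#.#: next=.  (t=0,i=17, bit21=0)
  nb #.#..: next=#  (t=1,i=14, bit20=1)
  nb #..##: next=.  (t=2,i=13, bit19=0)
  nb #..#.: next=#  (t=2,i=19, bit18=1)
  nb #...#: next=.  (t=4,i=13, bit17=0)
  nb #....: next=.  (t=0,i=1, bit16=0)
  nb .####: next=.  (t=0,i=8, bit15=0)
  nb .###.: next=#  (t=0,i=20, bit14=1)
  nb .##.#: next=.  (t=1,i=12, bit13=0)
  nb .##..: next=#  (t=1,i=20, bit12=1)
  nb .#.##: next=.  (t=0,i=18, bit11=0)
  nb .#.#.: next=.  (t=1,i=6, bit10=0)
  nb .#..#: next=#  (t=2,i=12, bit9=1)
  nb .#...: next=#  (t=1,i=15, bit8=1)
  nb ..###: next=#  (t=0,i=7, bit7=1)
  nb ..##.: next=.  (t=1,i=19, bit6=0)
  nb ..#.#: next=#  (t=1,i=5, bit5=1)
  nb ..#..: next=#  (t=2,i=11, bit4=1)
  nb ...##: next=.  (t=0,i=6, bit3=0)
  nb ...#.: next=#  (t=1,i=4, bit2=1)
  nb ....#: next=#  (t=0,i=5, bit1=1)
  nb .....: next=.  (t=0,i=2, bit0=0)
  bits 11001000110101000101001110110110 = 3369358262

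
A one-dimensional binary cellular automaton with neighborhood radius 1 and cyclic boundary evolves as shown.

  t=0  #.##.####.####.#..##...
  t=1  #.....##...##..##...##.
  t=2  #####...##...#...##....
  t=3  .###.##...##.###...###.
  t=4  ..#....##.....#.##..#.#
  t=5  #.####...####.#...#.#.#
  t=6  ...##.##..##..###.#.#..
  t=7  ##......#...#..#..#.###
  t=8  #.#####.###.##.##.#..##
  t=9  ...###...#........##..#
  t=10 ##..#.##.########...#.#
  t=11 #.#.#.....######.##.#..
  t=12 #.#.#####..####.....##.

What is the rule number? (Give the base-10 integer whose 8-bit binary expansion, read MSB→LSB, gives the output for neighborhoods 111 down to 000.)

  [7] ### => #  t=0,i=6
  [6] ##. => .  t=0,i=3
  [5] #.# => .  t=0,i=1
  [4] #.. => #  t=0,i=16
  [3] .## => .  t=0,i=2
  [2] .#. => #  t=0,i=0
  [1] ..# => .  t=0,i=17
  [0] ... => #  t=0,i=21
  bits 10010101 = 149

149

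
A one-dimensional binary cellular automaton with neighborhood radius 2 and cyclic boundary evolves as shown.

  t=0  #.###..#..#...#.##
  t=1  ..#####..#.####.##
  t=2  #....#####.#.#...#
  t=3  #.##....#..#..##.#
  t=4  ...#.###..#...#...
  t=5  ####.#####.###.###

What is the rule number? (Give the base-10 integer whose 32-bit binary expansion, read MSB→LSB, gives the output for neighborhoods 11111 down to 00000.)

1386697063

  ##### -> .   bit 31 = 0  t=1,i=4
  ####. -> #   bit 30 = 1  t=1,i=5
  ###.# -> .   bit 29 = 0  t=0,i=0
  ###.. -> #   bit 28 = 1  t=0,i=4
  ##.## -> .   bit 27 = 0  t=0,i=1
  ##.#. -> .   bit 26 = 0  t=2,i=10
  ##..# -> #   bit 25 = 1  t=0,i=5
  ##... -> .   bit 24 = 0  t=2,i=1
  #.### -> #   bit 23 = 1  t=0,i=2
  #.##. -> .   bit 22 = 0  t=1,i=16
  #.#.# -> #   bit 21 = 1  t=2,i=11
  #.#.. -> .   bit 20 = 0  t=2,i=13
  #..## -> .   bit 19 = 0  t=1,i=1
  #..#. -> #   bit 18 = 1  t=0,i=6
  #...# -> #   bit 17 = 1  t=0,i=12
  #.... -> #   bit 16 = 1  t=2,i=2
  .#### -> .   bit 15 = 0  t=1,i=3
  .###. -> #   bit 14 = 1  t=0,i=3
  .##.# -> .   bit 13 = 0  t=3,i=0
  .##.. -> #   bit 12 = 1  t=1,i=17
  .#.## -> .   bit 11 = 0  t=0,i=15
  .#.#. -> .   bit 10 = 0  t=2,i=12
  .#..# -> .   bit 9 = 0  t=0,i=8
  .#... -> #   bit 8 = 1  t=0,i=11
  ..### -> .   bit 7 = 0  t=1,i=2
  ..##. -> #   bit 6 = 1  t=2,i=17
  ..#.# -> #   bit 5 = 1  t=0,i=14
  ..#.. -> .   bit 4 = 0  t=0,i=7
  ...## -> .   bit 3 = 0  t=2,i=4
  ...#. -> #   bit 2 = 1  t=0,i=13
  ....# -> #   bit 1 = 1  t=2,i=3
  ..... -> #   bit 0 = 1  t=4,i=0
  bits 01010010101001110101000101100111 = 1386697063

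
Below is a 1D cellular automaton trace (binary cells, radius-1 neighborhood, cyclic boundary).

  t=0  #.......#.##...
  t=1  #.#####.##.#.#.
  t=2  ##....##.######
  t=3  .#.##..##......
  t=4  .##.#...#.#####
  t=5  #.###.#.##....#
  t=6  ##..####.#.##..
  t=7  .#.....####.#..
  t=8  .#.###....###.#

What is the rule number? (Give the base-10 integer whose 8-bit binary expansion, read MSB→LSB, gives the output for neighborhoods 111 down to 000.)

  ###|.  b7=0 t=1,i=3
  ##.|#  b6=1 t=0,i=11
  #.#|#  b5=1 t=0,i=9
  #..|.  b4=0 t=0,i=1
  .##|.  b3=0 t=0,i=10
  .#.|#  b2=1 t=0,i=0
  ..#|.  b1=0 t=0,i=7
  ...|#  b0=1 t=0,i=2
  bits 01100101 = 101

101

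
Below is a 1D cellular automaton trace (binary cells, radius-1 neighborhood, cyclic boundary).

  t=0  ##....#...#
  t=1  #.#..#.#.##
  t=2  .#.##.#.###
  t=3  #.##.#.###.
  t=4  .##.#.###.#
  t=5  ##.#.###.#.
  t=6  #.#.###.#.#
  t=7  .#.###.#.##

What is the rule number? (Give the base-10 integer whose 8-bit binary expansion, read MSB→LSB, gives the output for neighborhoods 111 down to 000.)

186

  ###|#  b7=1 t=0,i=0
  ##.|.  b6=0 t=0,i=1
  #.#|#  b5=1 t=1,i=1
  #..|#  b4=1 t=0,i=2
  .##|#  b3=1 t=0,i=10
  .#.|.  b2=0 t=0,i=6
  ..#|#  b1=1 t=0,i=5
  ...|.  b0=0 t=0,i=3
  bits 10111010 = 186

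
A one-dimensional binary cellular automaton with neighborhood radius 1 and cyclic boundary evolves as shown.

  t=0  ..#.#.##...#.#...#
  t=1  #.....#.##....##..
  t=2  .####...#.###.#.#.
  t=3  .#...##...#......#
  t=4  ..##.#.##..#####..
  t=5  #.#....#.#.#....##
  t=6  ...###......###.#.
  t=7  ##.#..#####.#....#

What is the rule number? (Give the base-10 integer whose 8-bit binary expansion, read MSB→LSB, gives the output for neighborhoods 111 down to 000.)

25

  ###|.  b7=0 t=2,i=2
  ##.|.  b6=0 t=0,i=7
  #.#|.  b5=0 t=0,i=3
  #..|#  b4=1 t=0,i=0
  .##|#  b3=1 t=0,i=6
  .#.|.  b2=0 t=0,i=2
  ..#|.  b1=0 t=0,i=1
  ...|#  b0=1 t=0,i=9
  bits 00011001 = 25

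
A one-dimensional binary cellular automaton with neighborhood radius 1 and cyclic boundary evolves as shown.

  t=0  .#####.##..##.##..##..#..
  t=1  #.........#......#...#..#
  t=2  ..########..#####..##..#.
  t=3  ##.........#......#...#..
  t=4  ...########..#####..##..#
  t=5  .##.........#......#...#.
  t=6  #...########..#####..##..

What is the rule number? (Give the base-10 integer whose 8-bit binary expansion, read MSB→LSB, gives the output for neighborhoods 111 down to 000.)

  ### -> .   bit 7 = 0  t=0,i=2
  ##. -> .   bit 6 = 0  t=0,i=5
  #.# -> .   bit 5 = 0  t=0,i=6
  #.. -> .   bit 4 = 0  t=0,i=9
  .## -> .   bit 3 = 0  t=0,i=1
  .#. -> .   bit 2 = 0  t=0,i=22
  ..# -> #   bit 1 = 1  t=0,i=0
  ... -> #   bit 0 = 1  t=0,i=24
  bits 00000011 = 3

3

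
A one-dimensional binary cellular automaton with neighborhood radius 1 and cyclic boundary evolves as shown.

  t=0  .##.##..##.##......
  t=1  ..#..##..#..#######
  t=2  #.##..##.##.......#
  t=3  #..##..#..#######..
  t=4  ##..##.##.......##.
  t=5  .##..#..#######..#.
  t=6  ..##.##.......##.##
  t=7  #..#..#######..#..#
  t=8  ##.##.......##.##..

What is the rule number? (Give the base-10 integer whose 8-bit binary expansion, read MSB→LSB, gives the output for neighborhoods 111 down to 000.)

85

  ### -> .   bit 7 = 0  t=1,i=13
  ##. -> #   bit 6 = 1  t=0,i=2
  #.# -> .   bit 5 = 0  t=0,i=3
  #.. -> #   bit 4 = 1  t=0,i=6
  .## -> .   bit 3 = 0  t=0,i=1
  .#. -> #   bit 2 = 1  t=1,i=2
  ..# -> .   bit 1 = 0  t=0,i=0
  ... -> #   bit 0 = 1  t=0,i=14
  bits 01010101 = 85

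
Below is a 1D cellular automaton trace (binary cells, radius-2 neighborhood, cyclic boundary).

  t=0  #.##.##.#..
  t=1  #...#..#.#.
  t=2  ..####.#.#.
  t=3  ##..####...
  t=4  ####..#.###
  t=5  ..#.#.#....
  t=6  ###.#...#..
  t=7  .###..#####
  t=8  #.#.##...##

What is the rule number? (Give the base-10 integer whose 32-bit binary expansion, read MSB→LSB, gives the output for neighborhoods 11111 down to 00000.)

  #####|.  b31=0 t=4,i=0
  ####.|#  b30=1 t=2,i=4
  ###.#|#  b29=1 t=2,i=5
  ###..|.  b28=0 t=3,i=7
  ##.##|#  b27=1 t=0,i=4
  ##.#.|#  b26=1 t=0,i=7
  ##..#|#  b25=1 t=3,i=2
  ##...|#  b24=1 t=3,i=8
  #.###|.  b23=0 t=4,i=8
  #.##.|.  b22=0 t=0,i=2
  #.#.#|#  b21=1 t=1,i=9
  #.#..|.  b20=0 t=0,i=8
  #..##|#  b19=1 t=3,i=3
  #..#.|.  b18=0 t=0,i=10
  #...#|#  b17=1 t=1,i=2
  #....|#  b16=1 t=5,i=8
  .####|.  b15=0 t=2,i=3
  .###.|#  b14=1 t=6,i=1
  .##.#|.  b13=0 t=0,i=3
  .##..|#  b12=1 t=3,i=1
  .#.##|.  b11=0 t=0,i=1
  .#.#.|.  b10=0 t=1,i=8
  .#..#|#  b9=1 t=0,i=9
  .#...|.  b8=0 t=1,i=1
  ..###|.  b7=0 t=2,i=2
  ..##.|#  b6=1 t=3,i=0
  ..#.#|#  b5=1 t=0,i=0
  ..#..|#  b4=1 t=1,i=4
  ...##|#  b3=1 t=2,i=1
  ...#.|#  b2=1 t=1,i=3
  ....#|#  b1=1 t=5,i=0
  .....|.  b0=0 t=5,i=9
  bits 01101111001010110101001001111110 = 1865110142

1865110142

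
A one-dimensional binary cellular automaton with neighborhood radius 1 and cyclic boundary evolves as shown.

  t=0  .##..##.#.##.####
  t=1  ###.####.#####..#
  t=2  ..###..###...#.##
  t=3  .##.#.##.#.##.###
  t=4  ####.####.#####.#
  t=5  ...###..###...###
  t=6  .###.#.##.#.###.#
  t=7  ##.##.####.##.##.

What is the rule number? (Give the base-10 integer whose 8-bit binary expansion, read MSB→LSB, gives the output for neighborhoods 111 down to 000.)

107

  ###|.  b7=0 t=0,i=14
  ##.|#  b6=1 t=0,i=2
  #.#|#  b5=1 t=0,i=0
  #..|.  b4=0 t=0,i=3
  .##|#  b3=1 t=0,i=1
  .#.|.  b2=0 t=0,i=8
  ..#|#  b1=1 t=0,i=4
  ...|#  b0=1 t=2,i=11
  bits 01101011 = 107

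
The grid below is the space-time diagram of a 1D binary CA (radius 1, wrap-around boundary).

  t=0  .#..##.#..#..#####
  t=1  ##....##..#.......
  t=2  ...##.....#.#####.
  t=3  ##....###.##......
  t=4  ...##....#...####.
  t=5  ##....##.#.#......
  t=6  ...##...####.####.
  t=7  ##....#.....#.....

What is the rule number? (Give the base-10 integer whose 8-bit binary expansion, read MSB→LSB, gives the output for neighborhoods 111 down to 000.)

  ### -> .   bit 7 = 0  t=0,i=14
  ##. -> .   bit 6 = 0  t=0,i=5
  #.# -> #   bit 5 = 1  t=0,i=0
  #.. -> .   bit 4 = 0  t=0,i=2
  .## -> .   bit 3 = 0  t=0,i=4
  .#. -> #   bit 2 = 1  t=0,i=1
  ..# -> .   bit 1 = 0  t=0,i=3
  ... -> #   bit 0 = 1  t=1,i=3
  bits 00100101 = 37

37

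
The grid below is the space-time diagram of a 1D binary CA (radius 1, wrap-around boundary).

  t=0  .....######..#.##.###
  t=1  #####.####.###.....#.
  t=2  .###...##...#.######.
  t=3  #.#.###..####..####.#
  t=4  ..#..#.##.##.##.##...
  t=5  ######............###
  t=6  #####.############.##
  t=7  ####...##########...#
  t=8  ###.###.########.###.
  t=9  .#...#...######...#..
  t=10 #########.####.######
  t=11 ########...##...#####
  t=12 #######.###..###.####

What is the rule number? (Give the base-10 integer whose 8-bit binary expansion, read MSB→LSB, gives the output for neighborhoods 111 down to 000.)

  [7] ### => #  t=0,i=6
  [6] ##. => .  t=0,i=10
  [5] #.# => .  t=0,i=14
  [4] #.. => #  t=0,i=0
  [3] .## => .  t=0,i=5
  [2] .#. => #  t=0,i=13
  [1] ..# => #  t=0,i=4
  [0] ... => #  t=0,i=1
  bits 10010111 = 151

151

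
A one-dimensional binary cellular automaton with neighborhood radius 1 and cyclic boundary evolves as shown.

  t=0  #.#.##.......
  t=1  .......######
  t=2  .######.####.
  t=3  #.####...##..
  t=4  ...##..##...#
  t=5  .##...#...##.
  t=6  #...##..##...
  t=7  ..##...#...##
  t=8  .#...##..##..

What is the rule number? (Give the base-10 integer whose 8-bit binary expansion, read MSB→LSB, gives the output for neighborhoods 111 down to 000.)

  ### -> #   bit 7 = 1  t=1,i=8
  ##. -> .   bit 6 = 0  t=0,i=5
  #.# -> .   bit 5 = 0  t=0,i=1
  #.. -> .   bit 4 = 0  t=0,i=6
  .## -> .   bit 3 = 0  t=0,i=4
  .#. -> .   bit 2 = 0  t=0,i=0
  ..# -> #   bit 1 = 1  t=0,i=12
  ... -> #   bit 0 = 1  t=0,i=7
  bits 10000011 = 131

131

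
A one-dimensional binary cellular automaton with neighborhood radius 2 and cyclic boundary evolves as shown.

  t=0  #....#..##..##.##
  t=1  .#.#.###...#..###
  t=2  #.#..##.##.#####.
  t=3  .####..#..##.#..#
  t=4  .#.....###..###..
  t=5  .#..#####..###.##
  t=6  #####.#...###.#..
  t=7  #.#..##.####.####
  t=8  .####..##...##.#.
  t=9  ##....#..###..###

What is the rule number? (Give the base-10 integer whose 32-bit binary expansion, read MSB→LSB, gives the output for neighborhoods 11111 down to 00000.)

  #####|#  b31=1 t=2,i=13
  ####.|.  b30=0 t=2,i=14
  ###.#|.  b29=0 t=1,i=16
  ###..|.  b28=0 t=0,i=0
  ##.##|#  b27=1 t=0,i=14
  ##.#.|#  b26=1 t=1,i=0
  ##..#|.  b25=0 t=0,i=10
  ##...|#  b24=1 t=0,i=1
  #.###|#  b23=1 t=0,i=15
  #.##.|.  b22=0 t=2,i=8
  #.#.#|.  b21=0 t=1,i=1
  #.#..|#  b20=1 t=2,i=2
  #..##|#  b19=1 t=0,i=7
  #..#.|.  b18=0 t=3,i=6
  #...#|#  b17=1 t=1,i=9
  #....|.  b16=0 t=0,i=2
  .####|.  b15=0 t=2,i=12
  .###.|#  b14=1 t=0,i=16
  .##.#|.  b13=0 t=0,i=13
  .##..|.  b12=0 t=0,i=9
  .#.##|.  b11=0 t=1,i=4
  .#.#.|#  b10=1 t=1,i=2
  .#..#|#  b9=1 t=0,i=6
  .#...|.  b8=0 t=4,i=2
  ..###|#  b7=1 t=1,i=14
  ..##.|.  b6=0 t=0,i=8
  ..#.#|.  b5=0 t=3,i=16
  ..#..|#  b4=1 t=0,i=5
  ...##|#  b3=1 t=4,i=6
  ...#.|.  b2=0 t=0,i=4
  ....#|#  b1=1 t=0,i=3
  .....|#  b0=1 t=4,i=4
  bits 10001101100110100100011010011011 = 2375698075

2375698075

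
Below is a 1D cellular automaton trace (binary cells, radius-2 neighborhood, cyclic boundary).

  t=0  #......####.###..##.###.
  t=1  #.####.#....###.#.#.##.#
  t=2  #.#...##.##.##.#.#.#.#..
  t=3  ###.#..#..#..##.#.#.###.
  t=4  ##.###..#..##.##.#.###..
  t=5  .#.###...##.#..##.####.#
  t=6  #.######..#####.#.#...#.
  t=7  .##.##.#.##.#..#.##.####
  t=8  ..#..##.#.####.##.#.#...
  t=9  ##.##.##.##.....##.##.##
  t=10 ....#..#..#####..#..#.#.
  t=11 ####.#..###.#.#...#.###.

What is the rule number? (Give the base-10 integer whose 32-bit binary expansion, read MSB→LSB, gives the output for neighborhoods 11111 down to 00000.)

  [31] ##### => #  t=6,i=4
  [30] ####. => .  t=0,i=9
  [29] ###.# => .  t=0,i=10
  [28] ###.. => #  t=0,i=14
  [27] ##.## => .  t=0,i=11
  [26] ##.#. => #  t=0,i=23
  [25] ##..# => .  t=0,i=15
  [24] ##... => #  t=5,i=6
  [23] #.### => #  t=0,i=12
  [22] #.##. => .  t=1,i=20
  [21] #.#.# => .  t=1,i=16
  [20] #.#.. => #  t=0,i=0
  [19] #..## => #  t=0,i=16
  [18] #..#. => .  t=2,i=23
  [17] #...# => #  t=2,i=4
  [16] #.... => #  t=0,i=2
  [15] .#### => .  t=0,i=8
  [14] .###. => #  t=0,i=13
  [13] .##.# => #  t=0,i=18
  [12] .##.. => #  t=9,i=10
  [11] .#.## => #  t=1,i=19
  [10] .#.#. => #  t=1,i=17
  [9] .#..# => #  t=2,i=22
  [8] .#... => .  t=0,i=1
  [7] ..### => #  t=0,i=7
  [6] ..##. => .  t=0,i=17
  [5] ..#.# => #  t=2,i=0
  [4] ..#.. => .  t=3,i=7
  [3] ...## => .  t=0,i=6
  [2] ...#. => #  t=6,i=21
  [1] ....# => #  t=0,i=5
  [0] ..... => #  t=0,i=3
  bits 10010101100110110111111010100111 = 2509995687

2509995687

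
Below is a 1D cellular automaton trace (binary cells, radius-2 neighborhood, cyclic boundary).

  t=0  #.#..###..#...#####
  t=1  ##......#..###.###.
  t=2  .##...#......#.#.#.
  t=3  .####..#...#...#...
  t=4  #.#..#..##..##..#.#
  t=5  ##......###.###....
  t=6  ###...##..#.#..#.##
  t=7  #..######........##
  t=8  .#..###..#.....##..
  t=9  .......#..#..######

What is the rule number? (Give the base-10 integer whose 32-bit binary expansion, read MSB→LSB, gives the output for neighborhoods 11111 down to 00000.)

  [31] ##### => #  t=0,i=16
  [30] ####. => .  t=0,i=18
  [29] ###.# => #  t=0,i=0
  [28] ###.. => .  t=0,i=7
  [27] ##.## => .  t=1,i=14
  [26] ##.#. => #  t=0,i=1
  [25] ##..# => #  t=0,i=8
  [24] ##... => #  t=1,i=2
  [23] #.### => #  t=1,i=15
  [22] #.##. => .  t=1,i=0
  [21] #.#.# => #  t=2,i=15
  [20] #.#.. => .  t=0,i=2
  [19] #..## => .  t=0,i=4
  [18] #..#. => .  t=0,i=9
  [17] #...# => #  t=0,i=12
  [16] #.... => .  t=1,i=3
  [15] .#### => #  t=0,i=15
  [14] .###. => .  t=0,i=6
  [13] .##.# => #  t=4,i=0
  [12] .##.. => #  t=1,i=1
  [11] .#.## => .  t=4,i=17
  [10] .#.#. => .  t=2,i=14
  [9] .#..# => .  t=0,i=3
  [8] .#... => #  t=0,i=11
  [7] ..### => .  t=0,i=5
  [6] ..##. => #  t=2,i=1
  [5] ..#.# => .  t=2,i=13
  [4] ..#.. => .  t=0,i=10
  [3] ...## => #  t=0,i=13
  [2] ...#. => .  t=1,i=7
  [1] ....# => #  t=1,i=6
  [0] ..... => .  t=1,i=4
  bits 10100111101000101011000101001010 = 2812457290

2812457290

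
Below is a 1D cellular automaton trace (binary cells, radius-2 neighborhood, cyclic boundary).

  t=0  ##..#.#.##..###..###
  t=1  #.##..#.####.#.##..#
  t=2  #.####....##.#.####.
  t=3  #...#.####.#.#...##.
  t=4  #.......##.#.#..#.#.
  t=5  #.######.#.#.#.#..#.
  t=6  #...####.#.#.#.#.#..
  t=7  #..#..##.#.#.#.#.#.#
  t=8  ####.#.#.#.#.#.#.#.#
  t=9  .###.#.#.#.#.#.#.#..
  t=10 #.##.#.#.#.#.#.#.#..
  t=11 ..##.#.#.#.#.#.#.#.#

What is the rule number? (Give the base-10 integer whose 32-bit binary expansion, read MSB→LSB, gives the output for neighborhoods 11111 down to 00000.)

3816648731

  #####|#  b31=1 t=0,i=19
  ####.|#  b30=1 t=0,i=0
  ###.#|#  b29=1 t=1,i=11
  ###..|.  b28=0 t=0,i=1
  ##.##|.  b27=0 t=1,i=1
  ##.#.|.  b26=0 t=1,i=12
  ##..#|#  b25=1 t=0,i=2
  ##...|#  b24=1 t=2,i=6
  #.###|.  b23=0 t=1,i=8
  #.##.|#  b22=1 t=0,i=8
  #.#.#|#  b21=1 t=0,i=6
  #.#..|#  b20=1 t=3,i=0
  #..##|#  b19=1 t=0,i=11
  #..#.|#  b18=1 t=0,i=3
  #...#|.  b17=0 t=3,i=2
  #....|#  b16=1 t=2,i=7
  .####|.  b15=0 t=0,i=18
  .###.|#  b14=1 t=0,i=13
  .##.#|#  b13=1 t=1,i=0
  .##..|#  b12=1 t=0,i=9
  .#.##|.  b11=0 t=0,i=7
  .#.#.|.  b10=0 t=0,i=5
  .#..#|.  b9=0 t=4,i=14
  .#...|.  b8=0 t=3,i=1
  ..###|.  b7=0 t=0,i=12
  ..##.|.  b6=0 t=1,i=19
  ..#.#|.  b5=0 t=0,i=4
  ..#..|#  b4=1 t=6,i=0
  ...##|#  b3=1 t=2,i=9
  ...#.|.  b2=0 t=3,i=3
  ....#|#  b1=1 t=2,i=8
  .....|#  b0=1 t=4,i=3
  bits 11100011011111010111000000011011 = 3816648731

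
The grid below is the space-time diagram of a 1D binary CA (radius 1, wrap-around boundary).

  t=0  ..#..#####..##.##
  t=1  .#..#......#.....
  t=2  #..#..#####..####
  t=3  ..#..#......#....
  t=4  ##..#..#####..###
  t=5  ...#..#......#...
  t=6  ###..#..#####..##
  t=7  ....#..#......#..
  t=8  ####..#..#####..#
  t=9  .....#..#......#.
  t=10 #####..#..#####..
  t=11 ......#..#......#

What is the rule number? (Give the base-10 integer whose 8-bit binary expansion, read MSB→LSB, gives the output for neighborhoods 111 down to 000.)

  nb ###: next=.  (t=0,i=6, bit7=0)
  nb ##.: next=.  (t=0,i=9, bit6=0)
  nb #.#: next=.  (t=0,i=14, bit5=0)
  nb #..: next=.  (t=0,i=0, bit4=0)
  nb .##: next=.  (t=0,i=5, bit3=0)
  nb .#.: next=.  (t=0,i=2, bit2=0)
  nb ..#: next=#  (t=0,i=1, bit1=1)
  nb ...: next=#  (t=1,i=6, bit0=1)
  bits 00000011 = 3

3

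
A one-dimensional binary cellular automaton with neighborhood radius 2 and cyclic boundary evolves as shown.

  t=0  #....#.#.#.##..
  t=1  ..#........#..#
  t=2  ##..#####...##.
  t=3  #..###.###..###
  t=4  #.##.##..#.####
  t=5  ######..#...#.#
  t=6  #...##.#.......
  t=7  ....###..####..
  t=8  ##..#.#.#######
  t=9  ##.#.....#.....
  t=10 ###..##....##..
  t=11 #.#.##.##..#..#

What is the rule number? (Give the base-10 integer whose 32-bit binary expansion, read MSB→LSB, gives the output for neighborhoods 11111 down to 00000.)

  ##### -> .   bit 31 = 0  t=2,i=6
  ####. -> #   bit 30 = 1  t=2,i=7
  ###.# -> #   bit 29 = 1  t=3,i=5
  ###.. -> #   bit 28 = 1  t=2,i=8
  ##.## -> #   bit 27 = 1  t=2,i=14
  ##.#. -> #   bit 26 = 1  t=6,i=6
  ##..# -> .   bit 25 = 0  t=0,i=13
  ##... -> #   bit 24 = 1  t=2,i=9
  #.### -> .   bit 23 = 0  t=3,i=7
  #.##. -> #   bit 22 = 1  t=0,i=11
  #.#.# -> .   bit 21 = 0  t=0,i=7
  #.#.. -> .   bit 20 = 0  t=6,i=7
  #..## -> #   bit 19 = 1  t=2,i=3
  #..#. -> #   bit 18 = 1  t=0,i=14
  #...# -> .   bit 17 = 0  t=2,i=10
  #.... -> #   bit 16 = 1  t=0,i=2
  .#### -> #   bit 15 = 1  t=2,i=5
  .###. -> .   bit 14 = 0  t=3,i=4
  .##.# -> #   bit 13 = 1  t=2,i=13
  .##.. -> .   bit 12 = 0  t=0,i=12
  .#.## -> .   bit 11 = 0  t=0,i=10
  .#.#. -> .   bit 10 = 0  t=0,i=6
  .#..# -> #   bit 9 = 1  t=1,i=0
  .#... -> .   bit 8 = 0  t=0,i=1
  ..### -> #   bit 7 = 1  t=2,i=4
  ..##. -> #   bit 6 = 1  t=2,i=12
  ..#.# -> .   bit 5 = 0  t=0,i=5
  ..#.. -> .   bit 4 = 0  t=0,i=0
  ...## -> .   bit 3 = 0  t=2,i=11
  ...#. -> .   bit 2 = 0  t=0,i=4
  ....# -> .   bit 1 = 0  t=0,i=3
  ..... -> #   bit 0 = 1  t=1,i=5
  bits 01111101010011011010001011000001 = 2102239937

2102239937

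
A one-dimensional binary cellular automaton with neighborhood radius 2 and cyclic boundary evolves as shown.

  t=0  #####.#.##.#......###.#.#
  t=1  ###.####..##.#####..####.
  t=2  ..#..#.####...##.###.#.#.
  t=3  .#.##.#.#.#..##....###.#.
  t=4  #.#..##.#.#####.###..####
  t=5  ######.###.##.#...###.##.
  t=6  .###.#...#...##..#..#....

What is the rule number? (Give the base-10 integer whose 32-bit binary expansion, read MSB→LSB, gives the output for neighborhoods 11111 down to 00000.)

  nb #####: next=#  (t=0,i=1, bit31=1)
  nb ####.: next=.  (t=0,i=3, bit30=0)
  nb ###.#: next=#  (t=0,i=4, bit29=1)
  nb ###..: next=#  (t=1,i=7, bit28=1)
  nb ##.##: next=.  (t=1,i=3, bit27=0)
  nb ##.#.: next=#  (t=0,i=5, bit26=1)
  nb ##..#: next=#  (t=1,i=8, bit25=1)
  nb ##...: next=.  (t=2,i=11, bit24=0)
  nb #.###: next=.  (t=0,i=24, bit23=0)
  nb #.##.: next=.  (t=0,i=8, bit22=0)
  nb #.#.#: next=#  (t=0,i=6, bit21=1)
  nb #.#..: next=#  (t=0,i=11, bit20=1)
  nb #..##: next=#  (t=1,i=9, bit19=1)
  nb #..#.: next=#  (t=2,i=4, bit18=1)
  nb #...#: next=.  (t=2,i=0, bit17=0)
  nb #....: next=#  (t=0,i=13, bit16=1)
  nb .####: next=#  (t=0,i=0, bit15=1)
  nb .###.: next=.  (t=0,i=19, bit14=0)
  nb .##.#: next=.  (t=0,i=9, bit13=0)
  nb .##..: next=#  (t=3,i=14, bit12=1)
  nb .#.##: next=#  (t=0,i=7, bit11=1)
  nb .#.#.: next=.  (t=2,i=22, bit10=0)
  nb .#..#: next=#  (t=2,i=3, bit9=1)
  nb .#...: next=.  (t=0,i=12, bit8=0)
  nb ..###: next=.  (t=0,i=18, bit7=0)
  nb ..##.: next=#  (t=1,i=10, bit6=1)
  nb ..#.#: next=.  (t=2,i=5, bit5=0)
  nb ..#..: next=.  (t=2,i=2, bit4=0)
  nb ...##: next=#  (t=0,i=17, bit3=1)
  nb ...#.: next=#  (t=2,i=1, bit2=1)
  nb ....#: next=#  (t=0,i=16, bit1=1)
  nb .....: next=#  (t=0,i=14, bit0=1)
  bits 10110110001111011001101001001111 = 3057490511

3057490511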